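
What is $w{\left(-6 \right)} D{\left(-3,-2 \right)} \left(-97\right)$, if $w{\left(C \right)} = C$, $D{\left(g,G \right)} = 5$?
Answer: $2910$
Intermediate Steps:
$w{\left(-6 \right)} D{\left(-3,-2 \right)} \left(-97\right) = \left(-6\right) 5 \left(-97\right) = \left(-30\right) \left(-97\right) = 2910$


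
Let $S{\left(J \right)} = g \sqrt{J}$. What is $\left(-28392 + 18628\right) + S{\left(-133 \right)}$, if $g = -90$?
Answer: $-9764 - 90 i \sqrt{133} \approx -9764.0 - 1037.9 i$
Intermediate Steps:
$S{\left(J \right)} = - 90 \sqrt{J}$
$\left(-28392 + 18628\right) + S{\left(-133 \right)} = \left(-28392 + 18628\right) - 90 \sqrt{-133} = -9764 - 90 i \sqrt{133}$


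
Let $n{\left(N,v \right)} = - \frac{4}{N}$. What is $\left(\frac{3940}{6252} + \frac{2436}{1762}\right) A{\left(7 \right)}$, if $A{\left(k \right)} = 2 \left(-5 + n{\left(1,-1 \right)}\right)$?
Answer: $- \frac{16629114}{459001} \approx -36.229$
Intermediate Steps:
$A{\left(k \right)} = -18$ ($A{\left(k \right)} = 2 \left(-5 - \frac{4}{1}\right) = 2 \left(-5 - 4\right) = 2 \left(-9\right) = -18$)
$\left(\frac{3940}{6252} + \frac{2436}{1762}\right) A{\left(7 \right)} = \left(\frac{3940}{6252} + \frac{2436}{1762}\right) \left(-18\right) = \left(3940 \cdot \frac{1}{6252} + 2436 \cdot \frac{1}{1762}\right) \left(-18\right) = \left(\frac{985}{1563} + \frac{1218}{881}\right) \left(-18\right) = \frac{2771519}{1377003} \left(-18\right) = - \frac{16629114}{459001}$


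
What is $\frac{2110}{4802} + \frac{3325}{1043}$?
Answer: $\frac{1297670}{357749} \approx 3.6273$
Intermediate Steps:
$\frac{2110}{4802} + \frac{3325}{1043} = 2110 \cdot \frac{1}{4802} + 3325 \cdot \frac{1}{1043} = \frac{1055}{2401} + \frac{475}{149} = \frac{1297670}{357749}$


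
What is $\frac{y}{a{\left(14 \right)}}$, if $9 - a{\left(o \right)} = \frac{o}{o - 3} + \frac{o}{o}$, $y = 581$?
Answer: $\frac{6391}{74} \approx 86.365$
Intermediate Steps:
$a{\left(o \right)} = 8 - \frac{o}{-3 + o}$ ($a{\left(o \right)} = 9 - \left(\frac{o}{o - 3} + \frac{o}{o}\right) = 9 - \left(\frac{o}{-3 + o} + 1\right) = 9 - \left(1 + \frac{o}{-3 + o}\right) = 8 - \frac{o}{-3 + o}$)
$\frac{y}{a{\left(14 \right)}} = \frac{581}{\frac{1}{-3 + 14} \left(-24 + 7 \cdot 14\right)} = \frac{581}{\frac{1}{11} \left(-24 + 98\right)} = \frac{581}{\frac{1}{11} \cdot 74} = \frac{581}{\frac{74}{11}} = 581 \cdot \frac{11}{74} = \frac{6391}{74}$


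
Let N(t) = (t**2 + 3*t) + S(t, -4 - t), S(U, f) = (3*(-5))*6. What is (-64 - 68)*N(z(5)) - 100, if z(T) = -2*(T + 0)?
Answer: 2540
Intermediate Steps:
S(U, f) = -90 (S(U, f) = -15*6 = -90)
z(T) = -2*T
N(t) = -90 + t**2 + 3*t (N(t) = (t**2 + 3*t) - 90 = -90 + t**2 + 3*t)
(-64 - 68)*N(z(5)) - 100 = (-64 - 68)*(-90 + (-2*5)**2 + 3*(-2*5)) - 100 = -132*(-90 + (-10)**2 + 3*(-10)) - 100 = -132*(-90 + 100 - 30) - 100 = -132*(-20) - 100 = 2640 - 100 = 2540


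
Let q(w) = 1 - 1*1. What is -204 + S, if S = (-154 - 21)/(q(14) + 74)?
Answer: -15271/74 ≈ -206.36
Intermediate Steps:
q(w) = 0 (q(w) = 1 - 1 = 0)
S = -175/74 (S = (-154 - 21)/(0 + 74) = -175/74 ≈ -2.3649)
-204 + S = -204 - 175/74 = -15271/74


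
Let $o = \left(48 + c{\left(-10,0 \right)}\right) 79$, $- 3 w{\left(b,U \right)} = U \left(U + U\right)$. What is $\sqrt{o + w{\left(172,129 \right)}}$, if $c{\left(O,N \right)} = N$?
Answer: $i \sqrt{7302} \approx 85.452 i$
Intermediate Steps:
$w{\left(b,U \right)} = - \frac{2 U^{2}}{3}$ ($w{\left(b,U \right)} = - \frac{U \left(U + U\right)}{3} = - \frac{U 2 U}{3} = - \frac{2 U^{2}}{3}$)
$o = 3792$ ($o = \left(48 + 0\right) 79 = 48 \cdot 79 = 3792$)
$\sqrt{o + w{\left(172,129 \right)}} = \sqrt{3792 - \frac{2 \cdot 129^{2}}{3}} = \sqrt{3792 - 11094} = \sqrt{-7302} = i \sqrt{7302}$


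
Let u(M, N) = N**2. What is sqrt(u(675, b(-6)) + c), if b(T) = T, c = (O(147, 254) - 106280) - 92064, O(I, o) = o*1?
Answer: 3*I*sqrt(22006) ≈ 445.03*I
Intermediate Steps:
O(I, o) = o
c = -198090 (c = (254 - 106280) - 92064 = -106026 - 92064 = -198090)
sqrt(u(675, b(-6)) + c) = sqrt((-6)**2 - 198090) = sqrt(36 - 198090) = sqrt(-198054) = 3*I*sqrt(22006)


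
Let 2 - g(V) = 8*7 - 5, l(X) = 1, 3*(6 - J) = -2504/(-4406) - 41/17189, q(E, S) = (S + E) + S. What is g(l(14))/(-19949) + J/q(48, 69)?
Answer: 1578371807907/46835798465546 ≈ 0.033700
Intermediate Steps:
q(E, S) = E + 2*S (q(E, S) = (E + S) + S = E + 2*S)
J = 220060767/37867367 (J = 6 - (-2504/(-4406) - 41/17189)/3 = 6 - (-2504*(-1/4406) - 41*1/17189)/3 = 6 - (1252/2203 - 41/17189)/3 = 6 - ⅓*21430305/37867367 = 6 - 7143435/37867367 = 220060767/37867367 ≈ 5.8114)
g(V) = -49 (g(V) = 2 - (8*7 - 5) = 2 - (56 - 5) = 2 - 1*51 = 2 - 51 = -49)
g(l(14))/(-19949) + J/q(48, 69) = -49/(-19949) + 220060767/(37867367*(48 + 2*69)) = -49*(-1/19949) + 220060767/(37867367*(48 + 138)) = 49/19949 + (220060767/37867367)/186 = 49/19949 + (220060767/37867367)*(1/186) = 49/19949 + 73353589/2347776754 = 1578371807907/46835798465546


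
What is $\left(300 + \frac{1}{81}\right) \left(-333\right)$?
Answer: $- \frac{899137}{9} \approx -99904.0$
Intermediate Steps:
$\left(300 + \frac{1}{81}\right) \left(-333\right) = \frac{24301}{81} \left(-333\right) = - \frac{899137}{9}$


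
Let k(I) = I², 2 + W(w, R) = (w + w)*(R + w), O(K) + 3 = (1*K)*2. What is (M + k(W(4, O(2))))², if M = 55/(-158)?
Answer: 52028241409/24964 ≈ 2.0841e+6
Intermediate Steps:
O(K) = -3 + 2*K (O(K) = -3 + (1*K)*2 = -3 + K*2 = -3 + 2*K)
W(w, R) = -2 + 2*w*(R + w) (W(w, R) = -2 + (w + w)*(R + w) = -2 + (2*w)*(R + w) = -2 + 2*w*(R + w))
M = -55/158 (M = 55*(-1/158) = -55/158 ≈ -0.34810)
(M + k(W(4, O(2))))² = (-55/158 + (-2 + 2*4² + 2*(-3 + 2*2)*4)²)² = (-55/158 + (-2 + 2*16 + 2*(-3 + 4)*4)²)² = (-55/158 + (-2 + 32 + 2*1*4)²)² = (-55/158 + (-2 + 32 + 8)²)² = (-55/158 + 38²)² = (-55/158 + 1444)² = (228097/158)² = 52028241409/24964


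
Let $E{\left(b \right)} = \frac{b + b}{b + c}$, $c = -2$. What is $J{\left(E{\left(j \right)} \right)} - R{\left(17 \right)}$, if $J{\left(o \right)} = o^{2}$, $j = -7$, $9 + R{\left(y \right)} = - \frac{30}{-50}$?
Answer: $\frac{4382}{405} \approx 10.82$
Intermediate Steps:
$R{\left(y \right)} = - \frac{42}{5}$ ($R{\left(y \right)} = -9 - \frac{30}{-50} = -9 - - \frac{3}{5} = -9 + \frac{3}{5} = - \frac{42}{5}$)
$E{\left(b \right)} = \frac{2 b}{-2 + b}$ ($E{\left(b \right)} = \frac{b + b}{b - 2} = \frac{2 b}{-2 + b}$)
$J{\left(E{\left(j \right)} \right)} - R{\left(17 \right)} = \left(2 \left(-7\right) \frac{1}{-2 - 7}\right)^{2} - - \frac{42}{5} = \left(2 \left(-7\right) \frac{1}{-9}\right)^{2} + \frac{42}{5} = \left(2 \left(-7\right) \left(- \frac{1}{9}\right)\right)^{2} + \frac{42}{5} = \left(\frac{14}{9}\right)^{2} + \frac{42}{5} = \frac{196}{81} + \frac{42}{5} = \frac{4382}{405}$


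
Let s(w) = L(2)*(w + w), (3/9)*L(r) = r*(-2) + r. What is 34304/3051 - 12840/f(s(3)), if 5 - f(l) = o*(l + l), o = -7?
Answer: 56292536/1522449 ≈ 36.975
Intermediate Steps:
L(r) = -3*r (L(r) = 3*(r*(-2) + r) = 3*(-2*r + r) = 3*(-r) = -3*r)
s(w) = -12*w (s(w) = (-3*2)*(w + w) = -12*w)
f(l) = 5 + 14*l (f(l) = 5 - (-7)*(l + l) = 5 - (-7)*2*l = 5 - (-14)*l = 5 + 14*l)
34304/3051 - 12840/f(s(3)) = 34304/3051 - 12840/(5 + 14*(-12*3)) = 34304*(1/3051) - 12840/(5 + 14*(-36)) = 34304/3051 - 12840/(5 - 504) = 34304/3051 - 12840/(-499) = 34304/3051 - 12840*(-1/499) = 34304/3051 + 12840/499 = 56292536/1522449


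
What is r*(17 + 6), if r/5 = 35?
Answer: 4025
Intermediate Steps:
r = 175 (r = 5*35 = 175)
r*(17 + 6) = 175*(17 + 6) = 175*23 = 4025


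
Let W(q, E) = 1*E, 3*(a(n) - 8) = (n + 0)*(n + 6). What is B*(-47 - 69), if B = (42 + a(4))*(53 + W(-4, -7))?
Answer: -1013840/3 ≈ -3.3795e+5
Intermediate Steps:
a(n) = 8 + n*(6 + n)/3 (a(n) = 8 + ((n + 0)*(n + 6))/3 = 8 + (n*(6 + n))/3 = 8 + n*(6 + n)/3)
W(q, E) = E
B = 8740/3 (B = (42 + (8 + 2*4 + (⅓)*4²))*(53 - 7) = (42 + (8 + 8 + (⅓)*16))*46 = (42 + (8 + 8 + 16/3))*46 = (42 + 64/3)*46 = (190/3)*46 = 8740/3 ≈ 2913.3)
B*(-47 - 69) = 8740*(-47 - 69)/3 = (8740/3)*(-116) = -1013840/3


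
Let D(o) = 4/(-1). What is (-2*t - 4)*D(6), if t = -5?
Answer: -24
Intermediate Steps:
D(o) = -4 (D(o) = 4*(-1) = -4)
(-2*t - 4)*D(6) = (-2*(-5) - 4)*(-4) = (10 - 4)*(-4) = 6*(-4) = -24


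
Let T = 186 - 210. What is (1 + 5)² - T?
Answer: 60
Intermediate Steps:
T = -24
(1 + 5)² - T = (1 + 5)² - 1*(-24) = 6² + 24 = 36 + 24 = 60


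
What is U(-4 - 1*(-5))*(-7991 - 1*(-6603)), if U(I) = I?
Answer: -1388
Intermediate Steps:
U(-4 - 1*(-5))*(-7991 - 1*(-6603)) = (-4 - 1*(-5))*(-7991 - 1*(-6603)) = (-4 + 5)*(-7991 + 6603) = 1*(-1388) = -1388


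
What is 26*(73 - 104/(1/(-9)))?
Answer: 26234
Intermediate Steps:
26*(73 - 104/(1/(-9))) = 26*(73 - 104/(-⅑)) = 26*(73 - 104*(-9)) = 26*(73 + 936) = 26*1009 = 26234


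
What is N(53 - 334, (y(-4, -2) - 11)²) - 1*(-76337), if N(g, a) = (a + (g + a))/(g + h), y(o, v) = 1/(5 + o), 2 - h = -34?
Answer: 18702646/245 ≈ 76337.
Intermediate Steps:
h = 36 (h = 2 - 1*(-34) = 2 + 34 = 36)
N(g, a) = (g + 2*a)/(36 + g) (N(g, a) = (a + (g + a))/(g + 36) = (a + (a + g))/(36 + g) = (g + 2*a)/(36 + g))
N(53 - 334, (y(-4, -2) - 11)²) - 1*(-76337) = ((53 - 334) + 2*(1/(5 - 4) - 11)²)/(36 + (53 - 334)) - 1*(-76337) = (-281 + 2*(1/1 - 11)²)/(36 - 281) + 76337 = (-281 + 2*(1 - 11)²)/(-245) + 76337 = -(-281 + 2*(-10)²)/245 + 76337 = -(-281 + 2*100)/245 + 76337 = -(-281 + 200)/245 + 76337 = -1/245*(-81) + 76337 = 81/245 + 76337 = 18702646/245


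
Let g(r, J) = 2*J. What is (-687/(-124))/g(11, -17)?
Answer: -687/4216 ≈ -0.16295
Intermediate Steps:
(-687/(-124))/g(11, -17) = (-687/(-124))/((2*(-17))) = -687*(-1/124)/(-34) = (687/124)*(-1/34) = -687/4216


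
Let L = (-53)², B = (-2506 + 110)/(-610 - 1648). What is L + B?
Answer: 3172559/1129 ≈ 2810.1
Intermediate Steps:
B = 1198/1129 (B = -2396/(-2258) = -2396*(-1/2258) = 1198/1129 ≈ 1.0611)
L = 2809
L + B = 2809 + 1198/1129 = 3172559/1129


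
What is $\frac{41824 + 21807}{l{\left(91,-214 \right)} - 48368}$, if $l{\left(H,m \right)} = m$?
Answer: $- \frac{63631}{48582} \approx -1.3098$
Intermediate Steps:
$\frac{41824 + 21807}{l{\left(91,-214 \right)} - 48368} = \frac{41824 + 21807}{-214 - 48368} = \frac{63631}{-48582} = 63631 \left(- \frac{1}{48582}\right) = - \frac{63631}{48582}$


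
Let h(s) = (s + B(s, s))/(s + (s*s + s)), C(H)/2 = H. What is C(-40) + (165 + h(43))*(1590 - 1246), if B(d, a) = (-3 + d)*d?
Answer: 2564704/45 ≈ 56993.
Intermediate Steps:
C(H) = 2*H
B(d, a) = d*(-3 + d)
h(s) = (s + s*(-3 + s))/(s² + 2*s) (h(s) = (s + s*(-3 + s))/(s + (s*s + s)) = (s + s*(-3 + s))/(s + (s² + s)) = (s + s*(-3 + s))/(s + (s + s²)) = (s + s*(-3 + s))/(s² + 2*s))
C(-40) + (165 + h(43))*(1590 - 1246) = 2*(-40) + (165 + (-2 + 43)/(2 + 43))*(1590 - 1246) = -80 + (165 + 41/45)*344 = -80 + (7466/45)*344 = -80 + 2568304/45 = 2564704/45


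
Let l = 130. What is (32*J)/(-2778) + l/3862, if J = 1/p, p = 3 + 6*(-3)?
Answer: 1385171/40232385 ≈ 0.034429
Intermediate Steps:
p = -15 (p = 3 - 18 = -15)
J = -1/15 (J = 1/(-15) = -1/15 ≈ -0.066667)
(32*J)/(-2778) + l/3862 = (32*(-1/15))/(-2778) + 130/3862 = -32/15*(-1/2778) + 130*(1/3862) = 16/20835 + 65/1931 = 1385171/40232385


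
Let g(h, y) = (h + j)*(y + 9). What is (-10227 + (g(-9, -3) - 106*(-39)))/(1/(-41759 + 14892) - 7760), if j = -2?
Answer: 165473853/208487921 ≈ 0.79369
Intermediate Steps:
g(h, y) = (-2 + h)*(9 + y) (g(h, y) = (h - 2)*(y + 9) = (-2 + h)*(9 + y))
(-10227 + (g(-9, -3) - 106*(-39)))/(1/(-41759 + 14892) - 7760) = (-10227 + ((-18 - 2*(-3) + 9*(-9) - 9*(-3)) - 106*(-39)))/(1/(-41759 + 14892) - 7760) = (-10227 + ((-18 + 6 - 81 + 27) + 4134))/(1/(-26867) - 7760) = (-10227 + (-66 + 4134))/(-1/26867 - 7760) = (-10227 + 4068)/(-208487921/26867) = -6159*(-26867/208487921) = 165473853/208487921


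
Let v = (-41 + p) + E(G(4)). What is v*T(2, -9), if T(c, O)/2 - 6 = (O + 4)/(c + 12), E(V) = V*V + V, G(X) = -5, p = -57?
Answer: -6162/7 ≈ -880.29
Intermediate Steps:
E(V) = V + V² (E(V) = V² + V = V + V²)
T(c, O) = 12 + 2*(4 + O)/(12 + c) (T(c, O) = 12 + 2*((O + 4)/(c + 12)) = 12 + 2*((4 + O)/(12 + c)) = 12 + 2*(4 + O)/(12 + c))
v = -78 (v = (-41 - 57) - 5*(1 - 5) = -98 - 5*(-4) = -98 + 20 = -78)
v*T(2, -9) = -156*(76 - 9 + 6*2)/(12 + 2) = -156*(76 - 9 + 12)/14 = -156*79/14 = -78*79/7 = -6162/7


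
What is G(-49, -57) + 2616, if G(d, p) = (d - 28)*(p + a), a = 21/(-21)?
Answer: 7082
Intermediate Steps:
a = -1 (a = 21*(-1/21) = -1)
G(d, p) = (-1 + p)*(-28 + d) (G(d, p) = (d - 28)*(p - 1) = (-28 + d)*(-1 + p) = (-1 + p)*(-28 + d))
G(-49, -57) + 2616 = (28 - 1*(-49) - 28*(-57) - 49*(-57)) + 2616 = (28 + 49 + 1596 + 2793) + 2616 = 4466 + 2616 = 7082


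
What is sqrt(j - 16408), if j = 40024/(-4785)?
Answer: 4*I*sqrt(23492048415)/4785 ≈ 128.13*I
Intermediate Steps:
j = -40024/4785 (j = 40024*(-1/4785) = -40024/4785 ≈ -8.3645)
sqrt(j - 16408) = sqrt(-40024/4785 - 16408) = sqrt(-78552304/4785) = 4*I*sqrt(23492048415)/4785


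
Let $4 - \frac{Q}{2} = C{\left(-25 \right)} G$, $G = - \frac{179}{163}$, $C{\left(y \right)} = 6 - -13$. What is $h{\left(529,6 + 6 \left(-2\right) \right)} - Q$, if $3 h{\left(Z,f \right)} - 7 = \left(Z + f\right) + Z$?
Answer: $\frac{49433}{163} \approx 303.27$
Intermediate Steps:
$C{\left(y \right)} = 19$ ($C{\left(y \right)} = 6 + 13 = 19$)
$h{\left(Z,f \right)} = \frac{7}{3} + \frac{f}{3} + \frac{2 Z}{3}$ ($h{\left(Z,f \right)} = \frac{7}{3} + \frac{\left(Z + f\right) + Z}{3} = \frac{7}{3} + \frac{f + 2 Z}{3} = \frac{7}{3} + \left(\frac{f}{3} + \frac{2 Z}{3}\right) = \frac{7}{3} + \frac{f}{3} + \frac{2 Z}{3}$)
$G = - \frac{179}{163}$ ($G = \left(-179\right) \frac{1}{163} = - \frac{179}{163} \approx -1.0982$)
$Q = \frac{8106}{163}$ ($Q = 8 - 2 \cdot 19 \left(- \frac{179}{163}\right) = 8 - - \frac{6802}{163} = 8 + \frac{6802}{163} = \frac{8106}{163} \approx 49.73$)
$h{\left(529,6 + 6 \left(-2\right) \right)} - Q = \left(\frac{7}{3} + \frac{6 + 6 \left(-2\right)}{3} + \frac{2}{3} \cdot 529\right) - \frac{8106}{163} = \left(\frac{7}{3} + \frac{6 - 12}{3} + \frac{1058}{3}\right) - \frac{8106}{163} = \left(\frac{7}{3} + \frac{1}{3} \left(-6\right) + \frac{1058}{3}\right) - \frac{8106}{163} = \left(\frac{7}{3} - 2 + \frac{1058}{3}\right) - \frac{8106}{163} = 353 - \frac{8106}{163} = \frac{49433}{163}$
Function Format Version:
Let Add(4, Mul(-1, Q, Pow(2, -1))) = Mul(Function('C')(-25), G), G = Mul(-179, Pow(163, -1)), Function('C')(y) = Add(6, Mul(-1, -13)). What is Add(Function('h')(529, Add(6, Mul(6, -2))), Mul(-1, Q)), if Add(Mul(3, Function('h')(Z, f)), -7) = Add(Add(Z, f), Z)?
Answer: Rational(49433, 163) ≈ 303.27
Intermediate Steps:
Function('C')(y) = 19 (Function('C')(y) = Add(6, 13) = 19)
Function('h')(Z, f) = Add(Rational(7, 3), Mul(Rational(1, 3), f), Mul(Rational(2, 3), Z)) (Function('h')(Z, f) = Add(Rational(7, 3), Mul(Rational(1, 3), Add(Add(Z, f), Z))) = Add(Rational(7, 3), Mul(Rational(1, 3), Add(f, Mul(2, Z)))) = Add(Rational(7, 3), Add(Mul(Rational(1, 3), f), Mul(Rational(2, 3), Z))) = Add(Rational(7, 3), Mul(Rational(1, 3), f), Mul(Rational(2, 3), Z)))
G = Rational(-179, 163) (G = Mul(-179, Rational(1, 163)) = Rational(-179, 163) ≈ -1.0982)
Q = Rational(8106, 163) (Q = Add(8, Mul(-2, Mul(19, Rational(-179, 163)))) = Add(8, Mul(-2, Rational(-3401, 163))) = Add(8, Rational(6802, 163)) = Rational(8106, 163) ≈ 49.730)
Add(Function('h')(529, Add(6, Mul(6, -2))), Mul(-1, Q)) = Add(Add(Rational(7, 3), Mul(Rational(1, 3), Add(6, Mul(6, -2))), Mul(Rational(2, 3), 529)), Mul(-1, Rational(8106, 163))) = Add(Add(Rational(7, 3), Mul(Rational(1, 3), Add(6, -12)), Rational(1058, 3)), Rational(-8106, 163)) = Add(Add(Rational(7, 3), Mul(Rational(1, 3), -6), Rational(1058, 3)), Rational(-8106, 163)) = Add(Add(Rational(7, 3), -2, Rational(1058, 3)), Rational(-8106, 163)) = Add(353, Rational(-8106, 163)) = Rational(49433, 163)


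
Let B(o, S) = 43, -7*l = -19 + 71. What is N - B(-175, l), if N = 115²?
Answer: 13182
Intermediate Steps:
N = 13225
l = -52/7 (l = -(-19 + 71)/7 = -⅐*52 = -52/7 ≈ -7.4286)
N - B(-175, l) = 13225 - 1*43 = 13225 - 43 = 13182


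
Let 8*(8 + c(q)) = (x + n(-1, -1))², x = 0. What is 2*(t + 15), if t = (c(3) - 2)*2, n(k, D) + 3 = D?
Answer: -2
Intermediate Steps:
n(k, D) = -3 + D
c(q) = -6 (c(q) = -8 + (0 + (-3 - 1))²/8 = -8 + (0 - 4)²/8 = -8 + (⅛)*(-4)² = -8 + (⅛)*16 = -8 + 2 = -6)
t = -16 (t = (-6 - 2)*2 = -8*2 = -16)
2*(t + 15) = 2*(-16 + 15) = 2*(-1) = -2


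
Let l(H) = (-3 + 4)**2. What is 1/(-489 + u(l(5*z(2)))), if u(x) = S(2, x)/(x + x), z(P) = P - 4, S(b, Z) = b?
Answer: -1/488 ≈ -0.0020492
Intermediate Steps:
z(P) = -4 + P
l(H) = 1 (l(H) = 1**2 = 1)
u(x) = 1/x (u(x) = 2/(x + x) = 2/(2*x) = (1/(2*x))*2 = 1/x)
1/(-489 + u(l(5*z(2)))) = 1/(-489 + 1/1) = 1/(-489 + 1) = 1/(-488) = -1/488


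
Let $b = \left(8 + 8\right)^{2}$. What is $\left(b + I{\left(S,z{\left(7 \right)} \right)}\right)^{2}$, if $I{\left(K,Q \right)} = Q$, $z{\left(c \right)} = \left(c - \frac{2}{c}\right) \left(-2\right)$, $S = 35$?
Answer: $\frac{2883204}{49} \approx 58841.0$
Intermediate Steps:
$z{\left(c \right)} = - 2 c + \frac{4}{c}$
$b = 256$ ($b = 16^{2} = 256$)
$\left(b + I{\left(S,z{\left(7 \right)} \right)}\right)^{2} = \left(256 + \left(\left(-2\right) 7 + \frac{4}{7}\right)\right)^{2} = \left(256 + \left(-14 + 4 \cdot \frac{1}{7}\right)\right)^{2} = \left(256 + \left(-14 + \frac{4}{7}\right)\right)^{2} = \left(256 - \frac{94}{7}\right)^{2} = \left(\frac{1698}{7}\right)^{2} = \frac{2883204}{49}$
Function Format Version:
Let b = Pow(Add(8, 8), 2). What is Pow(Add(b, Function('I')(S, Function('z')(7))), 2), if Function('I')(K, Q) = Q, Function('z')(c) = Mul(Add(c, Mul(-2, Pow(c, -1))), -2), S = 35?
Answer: Rational(2883204, 49) ≈ 58841.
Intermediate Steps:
Function('z')(c) = Add(Mul(-2, c), Mul(4, Pow(c, -1)))
b = 256 (b = Pow(16, 2) = 256)
Pow(Add(b, Function('I')(S, Function('z')(7))), 2) = Pow(Add(256, Add(Mul(-2, 7), Mul(4, Pow(7, -1)))), 2) = Pow(Add(256, Add(-14, Mul(4, Rational(1, 7)))), 2) = Pow(Add(256, Add(-14, Rational(4, 7))), 2) = Pow(Add(256, Rational(-94, 7)), 2) = Pow(Rational(1698, 7), 2) = Rational(2883204, 49)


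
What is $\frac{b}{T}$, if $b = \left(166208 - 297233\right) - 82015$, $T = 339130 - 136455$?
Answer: $- \frac{42608}{40535} \approx -1.0511$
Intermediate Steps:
$T = 202675$
$b = -213040$ ($b = -131025 - 82015 = -213040$)
$\frac{b}{T} = - \frac{213040}{202675} = \left(-213040\right) \frac{1}{202675} = - \frac{42608}{40535}$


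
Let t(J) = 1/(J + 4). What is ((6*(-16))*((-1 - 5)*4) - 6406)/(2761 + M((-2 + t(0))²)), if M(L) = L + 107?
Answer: -65632/45937 ≈ -1.4287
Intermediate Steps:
t(J) = 1/(4 + J)
M(L) = 107 + L
((6*(-16))*((-1 - 5)*4) - 6406)/(2761 + M((-2 + t(0))²)) = ((6*(-16))*((-1 - 5)*4) - 6406)/(2761 + (107 + (-2 + 1/(4 + 0))²)) = (-(-576)*4 - 6406)/(2761 + (107 + (-2 + 1/4)²)) = (-96*(-24) - 6406)/(2761 + (107 + (-2 + ¼)²)) = (2304 - 6406)/(2761 + (107 + (-7/4)²)) = -4102/(2761 + (107 + 49/16)) = -4102/(2761 + 1761/16) = -4102/45937/16 = -4102*16/45937 = -65632/45937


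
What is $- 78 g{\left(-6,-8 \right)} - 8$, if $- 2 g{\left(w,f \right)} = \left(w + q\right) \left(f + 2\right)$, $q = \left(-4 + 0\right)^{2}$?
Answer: $-2348$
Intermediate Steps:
$q = 16$ ($q = \left(-4\right)^{2} = 16$)
$g{\left(w,f \right)} = - \frac{\left(2 + f\right) \left(16 + w\right)}{2}$ ($g{\left(w,f \right)} = - \frac{\left(w + 16\right) \left(f + 2\right)}{2} = - \frac{\left(16 + w\right) \left(2 + f\right)}{2} = - \frac{\left(2 + f\right) \left(16 + w\right)}{2}$)
$- 78 g{\left(-6,-8 \right)} - 8 = - 78 \left(-16 - -6 - -64 - \left(-4\right) \left(-6\right)\right) - 8 = - 78 \left(-16 + 6 + 64 - 24\right) - 8 = \left(-78\right) 30 - 8 = -2340 - 8 = -2348$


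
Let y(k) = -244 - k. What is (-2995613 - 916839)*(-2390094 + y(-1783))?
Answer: 9345106786860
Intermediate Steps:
(-2995613 - 916839)*(-2390094 + y(-1783)) = (-2995613 - 916839)*(-2390094 + (-244 - 1*(-1783))) = -3912452*(-2390094 + (-244 + 1783)) = -3912452*(-2390094 + 1539) = -3912452*(-2388555) = 9345106786860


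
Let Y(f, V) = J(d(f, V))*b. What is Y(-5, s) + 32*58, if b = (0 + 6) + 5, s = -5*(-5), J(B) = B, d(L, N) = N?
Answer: 2131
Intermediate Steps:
s = 25
b = 11 (b = 6 + 5 = 11)
Y(f, V) = 11*V (Y(f, V) = V*11 = 11*V)
Y(-5, s) + 32*58 = 11*25 + 32*58 = 275 + 1856 = 2131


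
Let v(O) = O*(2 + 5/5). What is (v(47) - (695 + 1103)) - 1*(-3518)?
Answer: 1861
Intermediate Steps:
v(O) = 3*O (v(O) = O*(2 + 5*(⅕)) = O*(2 + 1) = O*3 = 3*O)
(v(47) - (695 + 1103)) - 1*(-3518) = (3*47 - (695 + 1103)) - 1*(-3518) = (141 - 1*1798) + 3518 = (141 - 1798) + 3518 = -1657 + 3518 = 1861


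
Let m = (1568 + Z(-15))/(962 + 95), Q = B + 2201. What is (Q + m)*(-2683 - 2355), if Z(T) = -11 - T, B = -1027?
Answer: -6259664620/1057 ≈ -5.9221e+6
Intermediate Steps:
Q = 1174 (Q = -1027 + 2201 = 1174)
m = 1572/1057 (m = (1568 + (-11 - 1*(-15)))/(962 + 95) = (1568 + (-11 + 15))/1057 = (1568 + 4)*(1/1057) = 1572*(1/1057) = 1572/1057 ≈ 1.4872)
(Q + m)*(-2683 - 2355) = (1174 + 1572/1057)*(-2683 - 2355) = (1242490/1057)*(-5038) = -6259664620/1057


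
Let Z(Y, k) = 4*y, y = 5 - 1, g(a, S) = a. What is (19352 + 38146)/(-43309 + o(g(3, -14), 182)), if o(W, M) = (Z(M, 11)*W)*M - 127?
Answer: -28749/17350 ≈ -1.6570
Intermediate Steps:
y = 4
Z(Y, k) = 16 (Z(Y, k) = 4*4 = 16)
o(W, M) = -127 + 16*M*W (o(W, M) = (16*W)*M - 127 = 16*M*W - 127 = -127 + 16*M*W)
(19352 + 38146)/(-43309 + o(g(3, -14), 182)) = (19352 + 38146)/(-43309 + (-127 + 16*182*3)) = 57498/(-43309 + (-127 + 8736)) = 57498/(-43309 + 8609) = 57498/(-34700) = 57498*(-1/34700) = -28749/17350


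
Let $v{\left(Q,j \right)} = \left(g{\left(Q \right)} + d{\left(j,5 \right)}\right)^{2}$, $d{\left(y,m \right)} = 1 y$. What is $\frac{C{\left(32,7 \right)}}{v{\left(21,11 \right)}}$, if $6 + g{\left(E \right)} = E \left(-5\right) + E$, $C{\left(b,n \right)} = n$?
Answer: $\frac{7}{6241} \approx 0.0011216$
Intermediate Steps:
$d{\left(y,m \right)} = y$
$g{\left(E \right)} = -6 - 4 E$ ($g{\left(E \right)} = -6 + \left(E \left(-5\right) + E\right) = -6 + \left(- 5 E + E\right) = -6 - 4 E$)
$v{\left(Q,j \right)} = \left(-6 + j - 4 Q\right)^{2}$ ($v{\left(Q,j \right)} = \left(\left(-6 - 4 Q\right) + j\right)^{2} = \left(-6 + j - 4 Q\right)^{2}$)
$\frac{C{\left(32,7 \right)}}{v{\left(21,11 \right)}} = \frac{7}{\left(6 - 11 + 4 \cdot 21\right)^{2}} = \frac{7}{\left(6 - 11 + 84\right)^{2}} = \frac{7}{79^{2}} = \frac{7}{6241}$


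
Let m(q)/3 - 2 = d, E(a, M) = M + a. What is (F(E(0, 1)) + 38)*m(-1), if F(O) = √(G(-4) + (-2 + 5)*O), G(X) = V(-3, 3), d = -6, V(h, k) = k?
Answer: -456 - 12*√6 ≈ -485.39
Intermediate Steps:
m(q) = -12 (m(q) = 6 + 3*(-6) = 6 - 18 = -12)
G(X) = 3
F(O) = √(3 + 3*O) (F(O) = √(3 + (-2 + 5)*O) = √(3 + 3*O))
(F(E(0, 1)) + 38)*m(-1) = (√(3 + 3*(1 + 0)) + 38)*(-12) = (√(3 + 3*1) + 38)*(-12) = (√(3 + 3) + 38)*(-12) = (√6 + 38)*(-12) = (38 + √6)*(-12) = -456 - 12*√6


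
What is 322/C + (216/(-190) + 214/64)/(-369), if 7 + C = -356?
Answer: -121214029/135732960 ≈ -0.89303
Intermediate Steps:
C = -363 (C = -7 - 356 = -363)
322/C + (216/(-190) + 214/64)/(-369) = 322/(-363) + (216/(-190) + 214/64)/(-369) = 322*(-1/363) + (216*(-1/190) + 214*(1/64))*(-1/369) = -322/363 + (-108/95 + 107/32)*(-1/369) = -322/363 + (6709/3040)*(-1/369) = -322/363 - 6709/1121760 = -121214029/135732960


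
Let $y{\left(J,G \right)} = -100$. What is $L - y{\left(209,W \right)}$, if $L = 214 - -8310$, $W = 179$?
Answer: $8624$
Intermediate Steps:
$L = 8524$ ($L = 214 + 8310 = 8524$)
$L - y{\left(209,W \right)} = 8524 - -100 = 8524 + 100 = 8624$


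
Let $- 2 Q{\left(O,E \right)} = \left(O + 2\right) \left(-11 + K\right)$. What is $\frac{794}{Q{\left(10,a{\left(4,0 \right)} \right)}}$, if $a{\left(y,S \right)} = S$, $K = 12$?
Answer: $- \frac{397}{3} \approx -132.33$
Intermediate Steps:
$Q{\left(O,E \right)} = -1 - \frac{O}{2}$ ($Q{\left(O,E \right)} = - \frac{\left(O + 2\right) \left(-11 + 12\right)}{2} = - \frac{\left(2 + O\right) 1}{2} = - \frac{2 + O}{2} = -1 - \frac{O}{2}$)
$\frac{794}{Q{\left(10,a{\left(4,0 \right)} \right)}} = \frac{794}{-1 - 5} = \frac{794}{-6} = 794 \left(- \frac{1}{6}\right) = - \frac{397}{3}$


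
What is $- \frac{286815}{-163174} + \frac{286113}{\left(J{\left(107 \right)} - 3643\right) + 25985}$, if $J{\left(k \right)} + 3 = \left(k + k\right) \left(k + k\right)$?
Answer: $\frac{66228342687}{11117860490} \approx 5.9569$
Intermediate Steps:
$J{\left(k \right)} = -3 + 4 k^{2}$ ($J{\left(k \right)} = -3 + \left(k + k\right) \left(k + k\right) = -3 + 2 k 2 k = -3 + 4 k^{2}$)
$- \frac{286815}{-163174} + \frac{286113}{\left(J{\left(107 \right)} - 3643\right) + 25985} = - \frac{286815}{-163174} + \frac{286113}{\left(\left(-3 + 4 \cdot 107^{2}\right) - 3643\right) + 25985} = \left(-286815\right) \left(- \frac{1}{163174}\right) + \frac{286113}{\left(\left(-3 + 4 \cdot 11449\right) - 3643\right) + 25985} = \frac{286815}{163174} + \frac{286113}{\left(\left(-3 + 45796\right) - 3643\right) + 25985} = \frac{286815}{163174} + \frac{286113}{\left(45793 - 3643\right) + 25985} = \frac{286815}{163174} + \frac{286113}{42150 + 25985} = \frac{286815}{163174} + \frac{286113}{68135} = \frac{66228342687}{11117860490}$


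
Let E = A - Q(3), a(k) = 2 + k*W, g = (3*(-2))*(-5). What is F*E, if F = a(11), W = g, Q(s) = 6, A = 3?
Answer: -996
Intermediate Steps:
g = 30 (g = -6*(-5) = 30)
W = 30
a(k) = 2 + 30*k (a(k) = 2 + k*30 = 2 + 30*k)
F = 332 (F = 2 + 30*11 = 2 + 330 = 332)
E = -3 (E = 3 - 1*6 = 3 - 6 = -3)
F*E = 332*(-3) = -996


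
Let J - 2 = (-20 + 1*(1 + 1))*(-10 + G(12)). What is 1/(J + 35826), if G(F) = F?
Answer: 1/35792 ≈ 2.7939e-5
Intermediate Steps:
J = -34 (J = 2 + (-20 + 1*(1 + 1))*(-10 + 12) = 2 + (-20 + 1*2)*2 = 2 + (-20 + 2)*2 = 2 - 18*2 = 2 - 36 = -34)
1/(J + 35826) = 1/(-34 + 35826) = 1/35792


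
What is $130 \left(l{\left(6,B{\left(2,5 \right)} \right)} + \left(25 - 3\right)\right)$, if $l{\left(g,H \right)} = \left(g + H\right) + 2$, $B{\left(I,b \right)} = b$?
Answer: $4550$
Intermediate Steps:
$l{\left(g,H \right)} = 2 + H + g$ ($l{\left(g,H \right)} = \left(H + g\right) + 2 = 2 + H + g$)
$130 \left(l{\left(6,B{\left(2,5 \right)} \right)} + \left(25 - 3\right)\right) = 130 \left(\left(2 + 5 + 6\right) + \left(25 - 3\right)\right) = 130 \left(13 + \left(25 - 3\right)\right) = 130 \left(13 + 22\right) = 130 \cdot 35 = 4550$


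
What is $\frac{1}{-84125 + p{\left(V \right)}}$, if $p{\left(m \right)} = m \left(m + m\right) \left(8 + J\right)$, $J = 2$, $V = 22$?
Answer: $- \frac{1}{74445} \approx -1.3433 \cdot 10^{-5}$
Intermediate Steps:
$p{\left(m \right)} = 20 m^{2}$ ($p{\left(m \right)} = m \left(m + m\right) \left(8 + 2\right) = m 2 m 10 = 2 m^{2} \cdot 10 = 20 m^{2}$)
$\frac{1}{-84125 + p{\left(V \right)}} = \frac{1}{-84125 + 20 \cdot 22^{2}} = \frac{1}{-84125 + 20 \cdot 484} = \frac{1}{-84125 + 9680} = \frac{1}{-74445} = - \frac{1}{74445}$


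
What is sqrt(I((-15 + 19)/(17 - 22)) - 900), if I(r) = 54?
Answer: 3*I*sqrt(94) ≈ 29.086*I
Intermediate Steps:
sqrt(I((-15 + 19)/(17 - 22)) - 900) = sqrt(54 - 900) = sqrt(-846) = 3*I*sqrt(94)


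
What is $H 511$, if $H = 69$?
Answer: $35259$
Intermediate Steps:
$H 511 = 69 \cdot 511 = 35259$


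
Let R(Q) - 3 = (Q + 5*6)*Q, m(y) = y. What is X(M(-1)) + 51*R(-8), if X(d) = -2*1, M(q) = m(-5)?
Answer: -8825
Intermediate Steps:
M(q) = -5
X(d) = -2
R(Q) = 3 + Q*(30 + Q) (R(Q) = 3 + (Q + 5*6)*Q = 3 + (Q + 30)*Q = 3 + (30 + Q)*Q = 3 + Q*(30 + Q))
X(M(-1)) + 51*R(-8) = -2 + 51*(3 + (-8)² + 30*(-8)) = -2 + 51*(3 + 64 - 240) = -2 + 51*(-173) = -2 - 8823 = -8825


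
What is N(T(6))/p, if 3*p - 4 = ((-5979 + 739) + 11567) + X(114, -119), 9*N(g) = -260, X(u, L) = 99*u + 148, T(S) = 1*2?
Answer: -52/10659 ≈ -0.0048785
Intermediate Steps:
T(S) = 2
X(u, L) = 148 + 99*u
N(g) = -260/9 (N(g) = (⅑)*(-260) = -260/9)
p = 17765/3 (p = 4/3 + (((-5979 + 739) + 11567) + (148 + 99*114))/3 = 4/3 + ((-5240 + 11567) + (148 + 11286))/3 = 4/3 + (6327 + 11434)/3 = 4/3 + (⅓)*17761 = 4/3 + 17761/3 = 17765/3 ≈ 5921.7)
N(T(6))/p = -260/(9*17765/3) = -260/9*3/17765 = -52/10659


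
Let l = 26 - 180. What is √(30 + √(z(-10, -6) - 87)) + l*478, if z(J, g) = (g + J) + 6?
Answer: -73612 + √(30 + I*√97) ≈ -73607.0 + 0.8875*I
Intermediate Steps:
z(J, g) = 6 + J + g (z(J, g) = (J + g) + 6 = 6 + J + g)
l = -154
√(30 + √(z(-10, -6) - 87)) + l*478 = √(30 + √((6 - 10 - 6) - 87)) - 154*478 = √(30 + √(-10 - 87)) - 73612 = √(30 + √(-97)) - 73612 = √(30 + I*√97) - 73612 = -73612 + √(30 + I*√97)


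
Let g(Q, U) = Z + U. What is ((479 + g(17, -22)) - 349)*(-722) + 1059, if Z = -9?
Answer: -70419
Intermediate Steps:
g(Q, U) = -9 + U
((479 + g(17, -22)) - 349)*(-722) + 1059 = ((479 + (-9 - 22)) - 349)*(-722) + 1059 = ((479 - 31) - 349)*(-722) + 1059 = (448 - 349)*(-722) + 1059 = 99*(-722) + 1059 = -71478 + 1059 = -70419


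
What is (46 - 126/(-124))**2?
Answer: 8497225/3844 ≈ 2210.5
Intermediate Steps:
(46 - 126/(-124))**2 = (46 - 126*(-1/124))**2 = (46 + 63/62)**2 = (2915/62)**2 = 8497225/3844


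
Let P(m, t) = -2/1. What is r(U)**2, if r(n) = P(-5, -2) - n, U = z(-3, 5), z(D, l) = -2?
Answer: 0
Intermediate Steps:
P(m, t) = -2 (P(m, t) = -2*1 = -2)
U = -2
r(n) = -2 - n
r(U)**2 = (-2 - 1*(-2))**2 = (-2 + 2)**2 = 0**2 = 0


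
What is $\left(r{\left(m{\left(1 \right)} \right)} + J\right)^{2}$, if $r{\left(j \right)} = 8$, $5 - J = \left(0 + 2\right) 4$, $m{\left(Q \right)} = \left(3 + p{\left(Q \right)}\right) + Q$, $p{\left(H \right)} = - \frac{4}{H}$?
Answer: $25$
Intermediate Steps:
$m{\left(Q \right)} = 3 + Q - \frac{4}{Q}$ ($m{\left(Q \right)} = \left(3 - \frac{4}{Q}\right) + Q = 3 + Q - \frac{4}{Q}$)
$J = -3$ ($J = 5 - \left(0 + 2\right) 4 = 5 - 2 \cdot 4 = 5 - 8 = -3$)
$\left(r{\left(m{\left(1 \right)} \right)} + J\right)^{2} = \left(8 - 3\right)^{2} = 5^{2} = 25$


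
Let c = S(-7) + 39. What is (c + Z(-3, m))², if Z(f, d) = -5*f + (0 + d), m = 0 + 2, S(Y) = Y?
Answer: 2401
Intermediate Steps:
m = 2
Z(f, d) = d - 5*f (Z(f, d) = -5*f + d = d - 5*f)
c = 32 (c = -7 + 39 = 32)
(c + Z(-3, m))² = (32 + (2 - 5*(-3)))² = (32 + (2 + 15))² = (32 + 17)² = 49² = 2401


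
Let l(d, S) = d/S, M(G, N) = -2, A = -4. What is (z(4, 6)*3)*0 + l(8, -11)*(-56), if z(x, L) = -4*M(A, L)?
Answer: 448/11 ≈ 40.727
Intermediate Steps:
z(x, L) = 8 (z(x, L) = -4*(-2) = 8)
(z(4, 6)*3)*0 + l(8, -11)*(-56) = (8*3)*0 + (8/(-11))*(-56) = 24*0 + (8*(-1/11))*(-56) = 0 - 8/11*(-56) = 0 + 448/11 = 448/11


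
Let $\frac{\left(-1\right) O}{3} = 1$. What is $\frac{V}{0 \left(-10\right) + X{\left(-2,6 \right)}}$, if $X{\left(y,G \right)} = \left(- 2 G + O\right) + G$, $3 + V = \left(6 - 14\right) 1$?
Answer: $\frac{11}{9} \approx 1.2222$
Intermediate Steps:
$O = -3$ ($O = \left(-3\right) 1 = -3$)
$V = -11$ ($V = -3 + \left(6 - 14\right) 1 = -3 - 8 = -11$)
$X{\left(y,G \right)} = -3 - G$ ($X{\left(y,G \right)} = \left(- 2 G - 3\right) + G = \left(-3 - 2 G\right) + G = -3 - G$)
$\frac{V}{0 \left(-10\right) + X{\left(-2,6 \right)}} = - \frac{11}{0 \left(-10\right) - 9} = - \frac{11}{0 - 9} = - \frac{11}{-9} = \left(-11\right) \left(- \frac{1}{9}\right) = \frac{11}{9}$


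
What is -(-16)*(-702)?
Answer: -11232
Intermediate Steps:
-(-16)*(-702) = -16*702 = -11232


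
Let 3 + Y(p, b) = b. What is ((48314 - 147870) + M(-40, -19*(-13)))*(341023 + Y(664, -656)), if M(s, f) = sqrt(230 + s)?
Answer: -33885278384 + 340364*sqrt(190) ≈ -3.3881e+10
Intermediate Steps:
Y(p, b) = -3 + b
((48314 - 147870) + M(-40, -19*(-13)))*(341023 + Y(664, -656)) = ((48314 - 147870) + sqrt(230 - 40))*(341023 + (-3 - 656)) = (-99556 + sqrt(190))*(341023 - 659) = (-99556 + sqrt(190))*340364 = -33885278384 + 340364*sqrt(190)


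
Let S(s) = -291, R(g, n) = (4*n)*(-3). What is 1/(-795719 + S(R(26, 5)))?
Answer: -1/796010 ≈ -1.2563e-6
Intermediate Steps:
R(g, n) = -12*n
1/(-795719 + S(R(26, 5))) = 1/(-795719 - 291) = 1/(-796010) = -1/796010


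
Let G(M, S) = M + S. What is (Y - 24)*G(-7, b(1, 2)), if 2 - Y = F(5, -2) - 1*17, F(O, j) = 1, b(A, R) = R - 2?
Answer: 42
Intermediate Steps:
b(A, R) = -2 + R
Y = 18 (Y = 2 - (1 - 1*17) = 2 - (1 - 17) = 2 - 1*(-16) = 2 + 16 = 18)
(Y - 24)*G(-7, b(1, 2)) = (18 - 24)*(-7 + (-2 + 2)) = -6*(-7 + 0) = -6*(-7) = 42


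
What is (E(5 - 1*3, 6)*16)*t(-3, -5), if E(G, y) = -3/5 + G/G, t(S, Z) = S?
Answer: -96/5 ≈ -19.200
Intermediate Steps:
E(G, y) = ⅖ (E(G, y) = -3*⅕ + 1 = -⅗ + 1 = ⅖)
(E(5 - 1*3, 6)*16)*t(-3, -5) = ((⅖)*16)*(-3) = (32/5)*(-3) = -96/5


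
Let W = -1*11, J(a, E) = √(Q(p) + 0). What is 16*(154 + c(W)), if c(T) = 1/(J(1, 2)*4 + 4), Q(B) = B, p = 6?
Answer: 12316/5 + 4*√6/5 ≈ 2465.2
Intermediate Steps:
J(a, E) = √6 (J(a, E) = √(6 + 0) = √6)
W = -11
c(T) = 1/(4 + 4*√6) (c(T) = 1/(√6*4 + 4) = 1/(4*√6 + 4) = 1/(4 + 4*√6))
16*(154 + c(W)) = 16*(154 + (-1/20 + √6/20)) = 16*(3079/20 + √6/20) = 12316/5 + 4*√6/5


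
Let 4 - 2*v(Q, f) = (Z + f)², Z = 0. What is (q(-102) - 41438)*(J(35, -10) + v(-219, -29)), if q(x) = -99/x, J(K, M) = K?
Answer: 1080594853/68 ≈ 1.5891e+7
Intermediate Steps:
v(Q, f) = 2 - f²/2 (v(Q, f) = 2 - (0 + f)²/2 = 2 - f²/2)
(q(-102) - 41438)*(J(35, -10) + v(-219, -29)) = (-99/(-102) - 41438)*(35 + (2 - ½*(-29)²)) = (-99*(-1/102) - 41438)*(35 + (2 - ½*841)) = (33/34 - 41438)*(35 + (2 - 841/2)) = -1408859*(35 - 837/2)/34 = -1408859/34*(-767/2) = 1080594853/68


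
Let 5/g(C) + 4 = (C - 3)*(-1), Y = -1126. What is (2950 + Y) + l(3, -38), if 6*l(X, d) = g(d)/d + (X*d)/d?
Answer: 15391477/8436 ≈ 1824.5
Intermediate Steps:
g(C) = 5/(-1 - C) (g(C) = 5/(-4 + (C - 3)*(-1)) = 5/(-4 + (-3 + C)*(-1)) = 5/(-4 + (3 - C)) = 5/(-1 - C))
l(X, d) = X/6 - 5/(6*d*(1 + d)) (l(X, d) = ((-5/(1 + d))/d + (X*d)/d)/6 = (-5/(d*(1 + d)) + X)/6 = (X - 5/(d*(1 + d)))/6 = X/6 - 5/(6*d*(1 + d)))
(2950 + Y) + l(3, -38) = (2950 - 1126) + (⅙)*(-5 + 3*(-38)*(1 - 38))/(-38*(1 - 38)) = 1824 + (⅙)*(-1/38)*(-5 + 3*(-38)*(-37))/(-37) = 1824 + (⅙)*(-1/38)*(-1/37)*(-5 + 4218) = 1824 + (⅙)*(-1/38)*(-1/37)*4213 = 1824 + 4213/8436 = 15391477/8436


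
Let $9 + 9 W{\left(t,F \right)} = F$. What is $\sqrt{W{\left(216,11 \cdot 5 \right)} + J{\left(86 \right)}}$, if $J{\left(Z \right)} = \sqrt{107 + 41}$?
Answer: $\frac{\sqrt{46 + 18 \sqrt{37}}}{3} \approx 4.1565$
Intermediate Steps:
$J{\left(Z \right)} = 2 \sqrt{37}$ ($J{\left(Z \right)} = \sqrt{148} = 2 \sqrt{37}$)
$W{\left(t,F \right)} = -1 + \frac{F}{9}$
$\sqrt{W{\left(216,11 \cdot 5 \right)} + J{\left(86 \right)}} = \sqrt{\left(-1 + \frac{11 \cdot 5}{9}\right) + 2 \sqrt{37}} = \sqrt{\left(-1 + \frac{1}{9} \cdot 55\right) + 2 \sqrt{37}} = \sqrt{\left(-1 + \frac{55}{9}\right) + 2 \sqrt{37}} = \sqrt{\frac{46}{9} + 2 \sqrt{37}}$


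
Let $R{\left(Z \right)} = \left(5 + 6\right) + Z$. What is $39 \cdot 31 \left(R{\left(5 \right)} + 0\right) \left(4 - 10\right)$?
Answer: $-116064$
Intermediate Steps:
$R{\left(Z \right)} = 11 + Z$
$39 \cdot 31 \left(R{\left(5 \right)} + 0\right) \left(4 - 10\right) = 39 \cdot 31 \left(\left(11 + 5\right) + 0\right) \left(4 - 10\right) = 1209 \left(16 + 0\right) \left(-6\right) = 1209 \cdot 16 \left(-6\right) = 1209 \left(-96\right) = -116064$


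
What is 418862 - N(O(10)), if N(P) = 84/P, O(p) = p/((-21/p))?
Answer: 10471991/25 ≈ 4.1888e+5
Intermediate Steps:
O(p) = -p²/21 (O(p) = p*(-p/21) = -p²/21)
418862 - N(O(10)) = 418862 - 84/((-1/21*10²)) = 418862 - 84/((-1/21*100)) = 418862 - 84/(-100/21) = 418862 - 84*(-21)/100 = 418862 - 1*(-441/25) = 418862 + 441/25 = 10471991/25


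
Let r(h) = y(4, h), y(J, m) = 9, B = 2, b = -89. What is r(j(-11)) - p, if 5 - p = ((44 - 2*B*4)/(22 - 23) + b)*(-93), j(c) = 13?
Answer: 10885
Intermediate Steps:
r(h) = 9
p = -10876 (p = 5 - ((44 - 2*2*4)/(22 - 23) - 89)*(-93) = 5 - ((44 - 4*4)/(-1) - 89)*(-93) = 5 - ((44 - 16)*(-1) - 89)*(-93) = 5 - (28*(-1) - 89)*(-93) = 5 - (-28 - 89)*(-93) = 5 - (-117)*(-93) = 5 - 1*10881 = 5 - 10881 = -10876)
r(j(-11)) - p = 9 - 1*(-10876) = 9 + 10876 = 10885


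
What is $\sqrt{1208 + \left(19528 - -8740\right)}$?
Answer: $2 \sqrt{7369} \approx 171.69$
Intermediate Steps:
$\sqrt{1208 + \left(19528 - -8740\right)} = \sqrt{1208 + \left(19528 + 8740\right)} = \sqrt{1208 + 28268} = \sqrt{29476} = 2 \sqrt{7369}$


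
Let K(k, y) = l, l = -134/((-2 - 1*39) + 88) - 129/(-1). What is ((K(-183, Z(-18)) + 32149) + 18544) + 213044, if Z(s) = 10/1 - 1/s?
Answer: 12401568/47 ≈ 2.6386e+5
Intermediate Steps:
Z(s) = 10 - 1/s (Z(s) = 10*1 - 1/s = 10 - 1/s)
l = 5929/47 (l = -134/((-2 - 39) + 88) - 129*(-1) = -134/(-41 + 88) + 129 = -134/47 + 129 = 5929/47 ≈ 126.15)
K(k, y) = 5929/47
((K(-183, Z(-18)) + 32149) + 18544) + 213044 = ((5929/47 + 32149) + 18544) + 213044 = (1516932/47 + 18544) + 213044 = 2388500/47 + 213044 = 12401568/47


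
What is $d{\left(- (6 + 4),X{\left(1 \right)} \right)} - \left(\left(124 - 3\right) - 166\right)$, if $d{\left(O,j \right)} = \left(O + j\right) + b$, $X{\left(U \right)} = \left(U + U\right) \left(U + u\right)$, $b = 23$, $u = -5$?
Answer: $50$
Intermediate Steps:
$X{\left(U \right)} = 2 U \left(-5 + U\right)$ ($X{\left(U \right)} = \left(U + U\right) \left(U - 5\right) = 2 U \left(-5 + U\right)$)
$d{\left(O,j \right)} = 23 + O + j$ ($d{\left(O,j \right)} = \left(O + j\right) + 23 = 23 + O + j$)
$d{\left(- (6 + 4),X{\left(1 \right)} \right)} - \left(\left(124 - 3\right) - 166\right) = \left(23 - \left(6 + 4\right) + 2 \cdot 1 \left(-5 + 1\right)\right) - \left(\left(124 - 3\right) - 166\right) = \left(23 - 10 + 2 \cdot 1 \left(-4\right)\right) - \left(121 - 166\right) = \left(23 - 10 - 8\right) - -45 = 5 + 45 = 50$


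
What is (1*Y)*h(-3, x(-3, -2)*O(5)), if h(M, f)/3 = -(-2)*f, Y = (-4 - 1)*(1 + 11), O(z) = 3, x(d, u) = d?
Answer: 3240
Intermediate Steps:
Y = -60 (Y = -5*12 = -60)
h(M, f) = 6*f (h(M, f) = 3*(-(-2)*f) = 3*(2*f) = 6*f)
(1*Y)*h(-3, x(-3, -2)*O(5)) = (1*(-60))*(6*(-3*3)) = -360*(-9) = -60*(-54) = 3240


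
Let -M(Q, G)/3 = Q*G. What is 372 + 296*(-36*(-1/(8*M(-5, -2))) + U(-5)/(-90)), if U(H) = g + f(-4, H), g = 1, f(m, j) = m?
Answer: 5062/15 ≈ 337.47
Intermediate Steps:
M(Q, G) = -3*G*Q (M(Q, G) = -3*Q*G = -3*G*Q)
U(H) = -3 (U(H) = 1 - 4 = -3)
372 + 296*(-36*(-1/(8*M(-5, -2))) + U(-5)/(-90)) = 372 + 296*(-36/(-(-6)*(-2)*(-5)*4) - 3/(-90)) = 372 + 296*(-36/(-2*(-30)*4) - 3*(-1/90)) = 372 + 296*(-36/(60*4) + 1/30) = 372 + 296*(-36/240 + 1/30) = 372 + 296*(-36*1/240 + 1/30) = 372 + 296*(-3/20 + 1/30) = 372 + 296*(-7/60) = 372 - 518/15 = 5062/15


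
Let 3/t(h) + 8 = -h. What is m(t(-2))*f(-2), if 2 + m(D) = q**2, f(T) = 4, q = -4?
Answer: 56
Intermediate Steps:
t(h) = 3/(-8 - h)
m(D) = 14 (m(D) = -2 + (-4)**2 = -2 + 16 = 14)
m(t(-2))*f(-2) = 14*4 = 56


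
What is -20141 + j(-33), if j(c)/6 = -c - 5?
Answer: -19973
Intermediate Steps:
j(c) = -30 - 6*c (j(c) = 6*(-c - 5) = 6*(-5 - c) = -30 - 6*c)
-20141 + j(-33) = -20141 + (-30 - 6*(-33)) = -20141 + (-30 + 198) = -20141 + 168 = -19973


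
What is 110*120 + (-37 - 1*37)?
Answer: 13126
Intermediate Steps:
110*120 + (-37 - 1*37) = 13200 + (-37 - 37) = 13200 - 74 = 13126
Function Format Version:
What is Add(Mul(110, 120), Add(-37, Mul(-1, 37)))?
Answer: 13126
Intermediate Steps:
Add(Mul(110, 120), Add(-37, Mul(-1, 37))) = Add(13200, Add(-37, -37)) = Add(13200, -74) = 13126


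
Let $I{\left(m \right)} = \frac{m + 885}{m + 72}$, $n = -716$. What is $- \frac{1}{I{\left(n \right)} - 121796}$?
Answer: $\frac{644}{78436793} \approx 8.2104 \cdot 10^{-6}$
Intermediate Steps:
$I{\left(m \right)} = \frac{885 + m}{72 + m}$
$- \frac{1}{I{\left(n \right)} - 121796} = - \frac{1}{\frac{885 - 716}{72 - 716} - 121796} = - \frac{1}{\frac{1}{-644} \cdot 169 - 121796} = - \frac{1}{\left(- \frac{1}{644}\right) 169 - 121796} = - \frac{1}{- \frac{169}{644} - 121796} = - \frac{1}{- \frac{78436793}{644}} = \left(-1\right) \left(- \frac{644}{78436793}\right) = \frac{644}{78436793}$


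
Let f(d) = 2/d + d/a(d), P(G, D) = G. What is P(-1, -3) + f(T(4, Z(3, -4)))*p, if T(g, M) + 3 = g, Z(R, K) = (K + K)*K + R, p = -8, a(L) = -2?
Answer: -13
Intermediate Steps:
Z(R, K) = R + 2*K² (Z(R, K) = (2*K)*K + R = 2*K² + R = R + 2*K²)
T(g, M) = -3 + g
f(d) = 2/d - d/2 (f(d) = 2/d + d/(-2) = 2/d + d*(-½) = 2/d - d/2)
P(-1, -3) + f(T(4, Z(3, -4)))*p = -1 + (2/(-3 + 4) - (-3 + 4)/2)*(-8) = -1 + (2/1 - ½*1)*(-8) = -1 + (2*1 - ½)*(-8) = -1 + (2 - ½)*(-8) = -1 + (3/2)*(-8) = -1 - 12 = -13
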